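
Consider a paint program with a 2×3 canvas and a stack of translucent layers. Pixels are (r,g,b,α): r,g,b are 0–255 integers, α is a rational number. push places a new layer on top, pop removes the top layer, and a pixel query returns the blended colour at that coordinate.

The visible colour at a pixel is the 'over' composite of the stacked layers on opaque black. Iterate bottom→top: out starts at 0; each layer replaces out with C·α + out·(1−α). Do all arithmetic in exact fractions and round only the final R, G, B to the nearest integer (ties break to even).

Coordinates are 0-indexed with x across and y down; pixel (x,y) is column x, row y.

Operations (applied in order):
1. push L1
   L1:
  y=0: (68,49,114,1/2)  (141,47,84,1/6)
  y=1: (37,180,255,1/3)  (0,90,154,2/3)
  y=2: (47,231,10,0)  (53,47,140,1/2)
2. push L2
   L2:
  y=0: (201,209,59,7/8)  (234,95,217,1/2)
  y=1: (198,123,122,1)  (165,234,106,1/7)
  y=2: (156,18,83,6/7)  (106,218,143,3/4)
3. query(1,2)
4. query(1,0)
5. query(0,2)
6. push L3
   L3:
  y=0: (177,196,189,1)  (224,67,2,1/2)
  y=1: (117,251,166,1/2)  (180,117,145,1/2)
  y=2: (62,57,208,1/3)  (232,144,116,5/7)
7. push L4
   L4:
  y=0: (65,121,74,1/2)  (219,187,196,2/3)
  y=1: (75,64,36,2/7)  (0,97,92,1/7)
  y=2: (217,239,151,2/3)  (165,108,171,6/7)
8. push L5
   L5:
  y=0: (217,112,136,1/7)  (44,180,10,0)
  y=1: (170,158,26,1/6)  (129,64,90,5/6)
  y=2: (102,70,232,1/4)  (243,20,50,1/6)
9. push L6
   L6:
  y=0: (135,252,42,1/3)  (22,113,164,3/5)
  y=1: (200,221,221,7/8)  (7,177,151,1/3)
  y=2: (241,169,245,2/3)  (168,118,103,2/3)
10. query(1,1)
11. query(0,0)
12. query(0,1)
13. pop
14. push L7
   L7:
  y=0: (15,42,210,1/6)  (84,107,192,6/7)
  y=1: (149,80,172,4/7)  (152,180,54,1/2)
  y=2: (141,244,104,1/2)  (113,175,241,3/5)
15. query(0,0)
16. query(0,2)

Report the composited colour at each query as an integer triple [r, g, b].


at x=1,y=2 over L1,L2:
+L1 (α=1/2) → [53/2, 47/2, 70]
+L2 (α=3/4) → [689/8, 1355/8, 499/4]
rounded: [86, 169, 125]

at x=1,y=0 over L1,L2:
after L1 α=1/6: [47/2, 47/6, 14]
after L2 α=1/2: [515/4, 617/12, 231/2]
= [129, 51, 116]

query (0,2) [L1,L2] — begin 0,0,0
after L1 α=0: [0, 0, 0]
after L2 α=6/7: [936/7, 108/7, 498/7]
rounded: [134, 15, 71]

at x=1,y=1 over L1,L2,L3,L4,L5,L6:
L1 α=2/3: [0, 60, 308/3]
L2 α=1/7: [165/7, 594/7, 722/7]
L3 α=1/2: [1425/14, 1413/14, 1737/14]
L4 α=1/7: [4275/49, 4918/49, 5855/49]
L5 α=5/6: [5980/49, 3433/49, 27905/294]
L6 α=1/3: [4101/49, 15539/147, 50102/441]
→ [84, 106, 114]

at x=0,y=0 over L1,L2,L3,L4,L5,L6:
after L1 α=1/2: [34, 49/2, 57]
after L2 α=7/8: [1441/8, 2975/16, 235/4]
after L3 α=1: [177, 196, 189]
after L4 α=1/2: [121, 317/2, 263/2]
after L5 α=1/7: [943/7, 1063/7, 925/7]
after L6 α=1/3: [2831/21, 3890/21, 2144/21]
= [135, 185, 102]

at x=0,y=1 over L1,L2,L3,L4,L5,L6:
+L1 (α=1/3) → [37/3, 60, 85]
+L2 (α=1) → [198, 123, 122]
+L3 (α=1/2) → [315/2, 187, 144]
+L4 (α=2/7) → [1875/14, 1063/7, 792/7]
+L5 (α=1/6) → [11755/84, 6421/42, 2071/21]
+L6 (α=7/8) → [129355/672, 71395/336, 17279/84]
→ [192, 212, 206]

(0,0) stack=L1,L2,L3,L4,L5,L7; from [0,0,0]:
L1 α=1/2: [34, 49/2, 57]
L2 α=7/8: [1441/8, 2975/16, 235/4]
L3 α=1: [177, 196, 189]
L4 α=1/2: [121, 317/2, 263/2]
L5 α=1/7: [943/7, 1063/7, 925/7]
L7 α=1/6: [2410/21, 5609/42, 6095/42]
→ [115, 134, 145]

at x=0,y=2 over L1,L2,L3,L4,L5,L7:
L1 α=0: [0, 0, 0]
L2 α=6/7: [936/7, 108/7, 498/7]
L3 α=1/3: [2306/21, 205/7, 2452/21]
L4 α=2/3: [11420/63, 3551/21, 8794/63]
L5 α=1/4: [6781/42, 4041/28, 6833/42]
L7 α=1/2: [12703/84, 10873/56, 11201/84]
→ [151, 194, 133]


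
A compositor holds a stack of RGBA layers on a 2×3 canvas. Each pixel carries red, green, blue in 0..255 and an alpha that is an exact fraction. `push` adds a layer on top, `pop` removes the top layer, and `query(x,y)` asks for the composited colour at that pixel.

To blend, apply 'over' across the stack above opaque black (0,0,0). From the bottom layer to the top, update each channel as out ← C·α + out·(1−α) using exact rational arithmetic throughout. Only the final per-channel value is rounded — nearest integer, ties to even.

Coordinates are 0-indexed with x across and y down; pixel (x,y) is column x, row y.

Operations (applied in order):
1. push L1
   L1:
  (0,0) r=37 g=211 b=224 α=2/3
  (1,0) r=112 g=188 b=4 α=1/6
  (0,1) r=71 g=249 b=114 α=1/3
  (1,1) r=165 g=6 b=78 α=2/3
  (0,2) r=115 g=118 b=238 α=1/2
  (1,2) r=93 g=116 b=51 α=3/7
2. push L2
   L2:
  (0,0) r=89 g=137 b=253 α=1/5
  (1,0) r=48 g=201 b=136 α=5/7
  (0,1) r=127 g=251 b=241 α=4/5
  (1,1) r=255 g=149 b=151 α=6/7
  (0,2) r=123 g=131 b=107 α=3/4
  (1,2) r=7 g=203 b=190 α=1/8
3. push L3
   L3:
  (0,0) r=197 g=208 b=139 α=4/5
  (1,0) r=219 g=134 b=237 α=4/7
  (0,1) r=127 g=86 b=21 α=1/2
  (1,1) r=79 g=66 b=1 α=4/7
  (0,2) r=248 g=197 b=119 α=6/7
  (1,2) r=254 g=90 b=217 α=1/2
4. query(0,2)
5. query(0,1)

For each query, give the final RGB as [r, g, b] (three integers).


(0,2) stack=L1,L2,L3; from [0,0,0]:
L1 α=1/2: [115/2, 59, 119]
L2 α=3/4: [853/8, 113, 110]
L3 α=6/7: [12757/56, 185, 824/7]
= [228, 185, 118]

at x=0,y=1 over L1,L2,L3:
after L1 α=1/3: [71/3, 83, 38]
after L2 α=4/5: [319/3, 1087/5, 1002/5]
after L3 α=1/2: [350/3, 1517/10, 1107/10]
rounded: [117, 152, 111]


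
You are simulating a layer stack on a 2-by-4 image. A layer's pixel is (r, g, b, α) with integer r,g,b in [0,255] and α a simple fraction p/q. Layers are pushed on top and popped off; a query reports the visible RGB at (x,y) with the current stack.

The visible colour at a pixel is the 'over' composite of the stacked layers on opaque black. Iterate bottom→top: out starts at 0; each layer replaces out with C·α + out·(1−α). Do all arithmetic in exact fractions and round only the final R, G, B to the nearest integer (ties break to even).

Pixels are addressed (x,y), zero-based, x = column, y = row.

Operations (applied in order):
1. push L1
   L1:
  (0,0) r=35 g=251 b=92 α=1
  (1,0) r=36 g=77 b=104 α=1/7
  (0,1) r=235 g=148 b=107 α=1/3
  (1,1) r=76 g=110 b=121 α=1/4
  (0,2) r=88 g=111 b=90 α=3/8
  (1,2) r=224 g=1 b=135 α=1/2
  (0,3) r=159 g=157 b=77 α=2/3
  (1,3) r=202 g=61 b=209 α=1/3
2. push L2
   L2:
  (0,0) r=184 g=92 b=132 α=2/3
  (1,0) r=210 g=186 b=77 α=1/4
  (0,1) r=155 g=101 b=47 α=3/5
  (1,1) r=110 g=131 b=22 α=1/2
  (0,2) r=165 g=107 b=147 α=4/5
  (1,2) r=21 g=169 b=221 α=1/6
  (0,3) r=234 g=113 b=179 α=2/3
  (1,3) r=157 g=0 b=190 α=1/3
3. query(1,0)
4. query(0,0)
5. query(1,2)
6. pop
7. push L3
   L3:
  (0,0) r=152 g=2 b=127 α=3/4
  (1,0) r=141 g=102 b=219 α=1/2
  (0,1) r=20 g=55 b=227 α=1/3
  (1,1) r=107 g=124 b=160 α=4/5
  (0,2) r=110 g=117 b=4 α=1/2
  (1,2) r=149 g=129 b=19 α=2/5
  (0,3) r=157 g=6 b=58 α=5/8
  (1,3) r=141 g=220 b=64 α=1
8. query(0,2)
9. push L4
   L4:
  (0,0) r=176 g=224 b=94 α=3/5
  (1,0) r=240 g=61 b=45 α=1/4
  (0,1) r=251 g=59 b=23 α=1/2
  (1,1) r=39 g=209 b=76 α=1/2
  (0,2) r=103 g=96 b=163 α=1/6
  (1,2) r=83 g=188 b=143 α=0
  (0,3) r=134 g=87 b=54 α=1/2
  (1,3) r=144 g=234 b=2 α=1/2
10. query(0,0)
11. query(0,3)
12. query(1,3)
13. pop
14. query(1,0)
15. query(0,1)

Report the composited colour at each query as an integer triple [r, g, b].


(1,0) stack=L1,L2; from [0,0,0]:
+L1 (α=1/7) → [36/7, 11, 104/7]
+L2 (α=1/4) → [789/14, 219/4, 851/28]
rounded: [56, 55, 30]

(0,0) stack=L1,L2; from [0,0,0]:
+L1 (α=1) → [35, 251, 92]
+L2 (α=2/3) → [403/3, 145, 356/3]
= [134, 145, 119]

(1,2) stack=L1,L2; from [0,0,0]:
after L1 α=1/2: [112, 1/2, 135/2]
after L2 α=1/6: [581/6, 343/12, 1117/12]
= [97, 29, 93]

query (0,2) [L1,L3] — begin 0,0,0
L1 α=3/8: [33, 333/8, 135/4]
L3 α=1/2: [143/2, 1269/16, 151/8]
rounded: [72, 79, 19]

at x=0,y=0 over L1,L3,L4:
+L1 (α=1) → [35, 251, 92]
+L3 (α=3/4) → [491/4, 257/4, 473/4]
+L4 (α=3/5) → [1547/10, 1601/10, 1037/10]
rounded: [155, 160, 104]

at x=0,y=3 over L1,L3,L4:
+L1 (α=2/3) → [106, 314/3, 154/3]
+L3 (α=5/8) → [1103/8, 43, 111/2]
+L4 (α=1/2) → [2175/16, 65, 219/4]
rounded: [136, 65, 55]

query (1,3) [L1,L3,L4] — begin 0,0,0
L1 α=1/3: [202/3, 61/3, 209/3]
L3 α=1: [141, 220, 64]
L4 α=1/2: [285/2, 227, 33]
= [142, 227, 33]

(1,0) stack=L1,L3; from [0,0,0]:
+L1 (α=1/7) → [36/7, 11, 104/7]
+L3 (α=1/2) → [1023/14, 113/2, 1637/14]
→ [73, 56, 117]

query (0,1) [L1,L3] — begin 0,0,0
after L1 α=1/3: [235/3, 148/3, 107/3]
after L3 α=1/3: [530/9, 461/9, 895/9]
= [59, 51, 99]


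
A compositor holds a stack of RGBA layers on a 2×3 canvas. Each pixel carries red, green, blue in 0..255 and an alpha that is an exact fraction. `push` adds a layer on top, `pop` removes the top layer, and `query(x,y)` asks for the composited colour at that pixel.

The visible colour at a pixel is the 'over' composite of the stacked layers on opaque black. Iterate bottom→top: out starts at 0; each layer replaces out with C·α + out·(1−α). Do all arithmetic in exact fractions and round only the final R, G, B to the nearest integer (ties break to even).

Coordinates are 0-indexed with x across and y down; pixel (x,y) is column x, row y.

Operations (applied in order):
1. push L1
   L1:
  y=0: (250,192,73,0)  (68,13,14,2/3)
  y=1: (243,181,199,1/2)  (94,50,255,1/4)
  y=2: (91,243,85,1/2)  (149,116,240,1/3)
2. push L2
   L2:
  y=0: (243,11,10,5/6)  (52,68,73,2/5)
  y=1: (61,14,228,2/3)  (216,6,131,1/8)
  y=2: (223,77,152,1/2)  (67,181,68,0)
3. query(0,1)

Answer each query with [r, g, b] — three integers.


(0,1) stack=L1,L2; from [0,0,0]:
+L1 (α=1/2) → [243/2, 181/2, 199/2]
+L2 (α=2/3) → [487/6, 79/2, 1111/6]
= [81, 40, 185]


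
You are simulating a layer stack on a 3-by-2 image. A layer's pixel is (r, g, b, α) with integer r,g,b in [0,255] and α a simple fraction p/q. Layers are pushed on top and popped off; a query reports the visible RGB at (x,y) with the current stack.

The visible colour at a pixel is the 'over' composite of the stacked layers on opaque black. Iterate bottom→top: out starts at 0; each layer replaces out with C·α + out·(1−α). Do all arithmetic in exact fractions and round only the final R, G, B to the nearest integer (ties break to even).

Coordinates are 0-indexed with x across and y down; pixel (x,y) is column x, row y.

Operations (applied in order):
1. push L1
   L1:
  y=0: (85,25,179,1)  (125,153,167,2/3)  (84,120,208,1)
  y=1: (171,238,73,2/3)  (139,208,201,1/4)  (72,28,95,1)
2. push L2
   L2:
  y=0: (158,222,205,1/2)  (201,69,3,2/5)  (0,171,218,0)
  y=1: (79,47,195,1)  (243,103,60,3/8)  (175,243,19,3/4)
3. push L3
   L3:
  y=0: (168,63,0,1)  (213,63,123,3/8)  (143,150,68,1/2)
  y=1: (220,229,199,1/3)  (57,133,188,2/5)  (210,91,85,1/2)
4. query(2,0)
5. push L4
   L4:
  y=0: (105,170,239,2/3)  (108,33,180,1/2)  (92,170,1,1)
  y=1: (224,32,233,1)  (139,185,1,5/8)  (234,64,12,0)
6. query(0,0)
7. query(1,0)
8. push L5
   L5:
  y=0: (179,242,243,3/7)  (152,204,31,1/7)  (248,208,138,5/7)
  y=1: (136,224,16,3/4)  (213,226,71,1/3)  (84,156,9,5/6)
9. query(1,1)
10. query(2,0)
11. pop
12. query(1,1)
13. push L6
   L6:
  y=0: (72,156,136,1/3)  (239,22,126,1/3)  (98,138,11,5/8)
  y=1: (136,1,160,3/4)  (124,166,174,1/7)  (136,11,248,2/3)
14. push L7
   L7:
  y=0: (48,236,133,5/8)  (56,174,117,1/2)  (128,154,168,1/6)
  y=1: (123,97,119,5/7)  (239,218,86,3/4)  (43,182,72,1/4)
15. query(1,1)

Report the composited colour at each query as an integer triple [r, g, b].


query (2,0) [L1,L2,L3] — begin 0,0,0
after L1 α=1: [84, 120, 208]
after L2 α=0: [84, 120, 208]
after L3 α=1/2: [227/2, 135, 138]
= [114, 135, 138]

at x=0,y=0 over L1,L2,L3,L4:
after L1 α=1: [85, 25, 179]
after L2 α=1/2: [243/2, 247/2, 192]
after L3 α=1: [168, 63, 0]
after L4 α=2/3: [126, 403/3, 478/3]
rounded: [126, 134, 159]

at x=1,y=0 over L1,L2,L3,L4:
L1 α=2/3: [250/3, 102, 334/3]
L2 α=2/5: [652/5, 444/5, 68]
L3 α=3/8: [1291/8, 633/8, 709/8]
L4 α=1/2: [2155/16, 897/16, 2149/16]
→ [135, 56, 134]

query (1,1) [L1,L2,L3,L4,L5] — begin 0,0,0
L1 α=1/4: [139/4, 52, 201/4]
L2 α=3/8: [3611/32, 569/8, 1725/32]
L3 α=2/5: [14481/160, 767/8, 17207/160]
L4 α=5/8: [154643/1280, 9701/64, 52421/1280]
L5 α=1/3: [290963/1920, 16933/96, 97861/1920]
→ [152, 176, 51]

at x=2,y=0 over L1,L2,L3,L4,L5:
after L1 α=1: [84, 120, 208]
after L2 α=0: [84, 120, 208]
after L3 α=1/2: [227/2, 135, 138]
after L4 α=1: [92, 170, 1]
after L5 α=5/7: [1424/7, 1380/7, 692/7]
rounded: [203, 197, 99]

(1,1) stack=L1,L2,L3,L4; from [0,0,0]:
L1 α=1/4: [139/4, 52, 201/4]
L2 α=3/8: [3611/32, 569/8, 1725/32]
L3 α=2/5: [14481/160, 767/8, 17207/160]
L4 α=5/8: [154643/1280, 9701/64, 52421/1280]
→ [121, 152, 41]

(1,1) stack=L1,L2,L3,L4,L6,L7; from [0,0,0]:
+L1 (α=1/4) → [139/4, 52, 201/4]
+L2 (α=3/8) → [3611/32, 569/8, 1725/32]
+L3 (α=2/5) → [14481/160, 767/8, 17207/160]
+L4 (α=5/8) → [154643/1280, 9701/64, 52421/1280]
+L6 (α=1/7) → [543289/4480, 34415/224, 268623/4480]
+L7 (α=3/4) → [3755449/17920, 180911/896, 1424463/17920]
rounded: [210, 202, 79]


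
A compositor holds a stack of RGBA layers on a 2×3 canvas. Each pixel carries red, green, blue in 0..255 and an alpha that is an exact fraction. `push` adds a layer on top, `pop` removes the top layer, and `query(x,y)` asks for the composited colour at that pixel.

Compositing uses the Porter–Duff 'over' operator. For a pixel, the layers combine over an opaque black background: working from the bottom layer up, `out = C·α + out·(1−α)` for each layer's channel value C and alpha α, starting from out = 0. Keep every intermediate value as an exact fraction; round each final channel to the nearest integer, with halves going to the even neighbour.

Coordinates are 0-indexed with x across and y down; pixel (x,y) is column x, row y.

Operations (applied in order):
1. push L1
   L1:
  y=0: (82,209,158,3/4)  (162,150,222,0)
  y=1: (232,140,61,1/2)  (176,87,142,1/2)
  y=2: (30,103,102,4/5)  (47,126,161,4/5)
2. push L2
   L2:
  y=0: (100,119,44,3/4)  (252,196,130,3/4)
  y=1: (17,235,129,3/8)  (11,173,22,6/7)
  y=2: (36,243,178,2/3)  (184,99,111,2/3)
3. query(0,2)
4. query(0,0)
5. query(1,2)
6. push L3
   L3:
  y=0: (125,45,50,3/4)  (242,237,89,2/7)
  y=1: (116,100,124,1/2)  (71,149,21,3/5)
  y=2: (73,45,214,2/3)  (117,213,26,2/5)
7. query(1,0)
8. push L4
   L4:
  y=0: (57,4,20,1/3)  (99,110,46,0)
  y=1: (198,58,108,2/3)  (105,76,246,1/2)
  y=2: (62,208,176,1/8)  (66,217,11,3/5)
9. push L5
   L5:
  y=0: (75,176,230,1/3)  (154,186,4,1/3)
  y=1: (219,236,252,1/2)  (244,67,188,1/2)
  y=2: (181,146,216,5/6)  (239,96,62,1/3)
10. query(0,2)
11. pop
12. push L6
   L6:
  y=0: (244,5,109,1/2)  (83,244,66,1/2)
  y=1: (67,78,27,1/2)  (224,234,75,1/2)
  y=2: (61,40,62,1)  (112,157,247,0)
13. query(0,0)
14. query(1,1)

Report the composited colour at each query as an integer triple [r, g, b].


at x=0,y=2 over L1,L2:
after L1 α=4/5: [24, 412/5, 408/5]
after L2 α=2/3: [32, 2842/15, 2188/15]
→ [32, 189, 146]

query (0,0) [L1,L2] — begin 0,0,0
after L1 α=3/4: [123/2, 627/4, 237/2]
after L2 α=3/4: [723/8, 2055/16, 501/8]
= [90, 128, 63]

(1,2) stack=L1,L2; from [0,0,0]:
L1 α=4/5: [188/5, 504/5, 644/5]
L2 α=2/3: [676/5, 498/5, 1754/15]
= [135, 100, 117]

at x=1,y=0 over L1,L2,L3:
+L1 (α=0) → [0, 0, 0]
+L2 (α=3/4) → [189, 147, 195/2]
+L3 (α=2/7) → [1429/7, 1209/7, 1331/14]
rounded: [204, 173, 95]

(0,2) stack=L1,L2,L3,L4,L5; from [0,0,0]:
+L1 (α=4/5) → [24, 412/5, 408/5]
+L2 (α=2/3) → [32, 2842/15, 2188/15]
+L3 (α=2/3) → [178/3, 4192/45, 8608/45]
+L4 (α=1/8) → [179/3, 4838/45, 8522/45]
+L5 (α=5/6) → [1447/9, 18844/135, 28561/135]
→ [161, 140, 212]

(0,0) stack=L1,L2,L3,L4,L6; from [0,0,0]:
L1 α=3/4: [123/2, 627/4, 237/2]
L2 α=3/4: [723/8, 2055/16, 501/8]
L3 α=3/4: [3723/32, 4215/64, 1701/32]
L4 α=1/3: [1545/16, 4343/96, 2021/48]
L6 α=1/2: [5449/32, 4823/192, 7253/96]
rounded: [170, 25, 76]

(1,1) stack=L1,L2,L3,L4,L6; from [0,0,0]:
L1 α=1/2: [88, 87/2, 71]
L2 α=6/7: [22, 309/2, 29]
L3 α=3/5: [257/5, 756/5, 121/5]
L4 α=1/2: [391/5, 568/5, 1351/10]
L6 α=1/2: [1511/10, 869/5, 2101/20]
→ [151, 174, 105]


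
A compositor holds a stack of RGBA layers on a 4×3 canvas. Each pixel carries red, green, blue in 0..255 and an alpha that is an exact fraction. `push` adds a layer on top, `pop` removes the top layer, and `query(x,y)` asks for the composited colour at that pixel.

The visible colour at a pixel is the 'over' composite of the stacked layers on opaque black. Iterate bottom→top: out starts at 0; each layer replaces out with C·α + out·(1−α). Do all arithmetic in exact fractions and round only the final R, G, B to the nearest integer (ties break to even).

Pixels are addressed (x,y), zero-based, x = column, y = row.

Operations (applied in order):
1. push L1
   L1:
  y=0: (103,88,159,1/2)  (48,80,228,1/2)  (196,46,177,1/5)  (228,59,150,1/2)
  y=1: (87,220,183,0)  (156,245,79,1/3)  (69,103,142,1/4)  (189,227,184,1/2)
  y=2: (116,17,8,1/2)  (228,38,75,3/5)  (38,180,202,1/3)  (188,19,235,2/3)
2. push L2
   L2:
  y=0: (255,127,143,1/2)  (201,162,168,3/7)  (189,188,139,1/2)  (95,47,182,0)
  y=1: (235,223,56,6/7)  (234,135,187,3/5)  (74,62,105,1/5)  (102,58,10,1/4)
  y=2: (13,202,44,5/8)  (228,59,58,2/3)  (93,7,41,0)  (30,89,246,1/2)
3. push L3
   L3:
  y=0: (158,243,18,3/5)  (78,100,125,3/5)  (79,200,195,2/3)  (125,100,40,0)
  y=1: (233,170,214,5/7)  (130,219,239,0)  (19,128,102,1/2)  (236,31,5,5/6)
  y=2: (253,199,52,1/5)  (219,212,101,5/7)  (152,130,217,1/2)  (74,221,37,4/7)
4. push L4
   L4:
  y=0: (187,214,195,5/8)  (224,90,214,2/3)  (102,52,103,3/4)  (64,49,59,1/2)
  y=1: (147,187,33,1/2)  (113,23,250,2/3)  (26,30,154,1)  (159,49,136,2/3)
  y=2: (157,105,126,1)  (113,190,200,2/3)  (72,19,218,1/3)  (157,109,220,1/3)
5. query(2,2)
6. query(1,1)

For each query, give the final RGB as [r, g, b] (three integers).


query (2,2) [L1,L2,L3,L4] — begin 0,0,0
L1 α=1/3: [38/3, 60, 202/3]
L2 α=0: [38/3, 60, 202/3]
L3 α=1/2: [247/3, 95, 853/6]
L4 α=1/3: [710/9, 209/3, 1507/9]
= [79, 70, 167]

(1,1) stack=L1,L2,L3,L4; from [0,0,0]:
+L1 (α=1/3) → [52, 245/3, 79/3]
+L2 (α=3/5) → [806/5, 341/3, 1841/15]
+L3 (α=0) → [806/5, 341/3, 1841/15]
+L4 (α=2/3) → [1936/15, 479/9, 9341/45]
→ [129, 53, 208]


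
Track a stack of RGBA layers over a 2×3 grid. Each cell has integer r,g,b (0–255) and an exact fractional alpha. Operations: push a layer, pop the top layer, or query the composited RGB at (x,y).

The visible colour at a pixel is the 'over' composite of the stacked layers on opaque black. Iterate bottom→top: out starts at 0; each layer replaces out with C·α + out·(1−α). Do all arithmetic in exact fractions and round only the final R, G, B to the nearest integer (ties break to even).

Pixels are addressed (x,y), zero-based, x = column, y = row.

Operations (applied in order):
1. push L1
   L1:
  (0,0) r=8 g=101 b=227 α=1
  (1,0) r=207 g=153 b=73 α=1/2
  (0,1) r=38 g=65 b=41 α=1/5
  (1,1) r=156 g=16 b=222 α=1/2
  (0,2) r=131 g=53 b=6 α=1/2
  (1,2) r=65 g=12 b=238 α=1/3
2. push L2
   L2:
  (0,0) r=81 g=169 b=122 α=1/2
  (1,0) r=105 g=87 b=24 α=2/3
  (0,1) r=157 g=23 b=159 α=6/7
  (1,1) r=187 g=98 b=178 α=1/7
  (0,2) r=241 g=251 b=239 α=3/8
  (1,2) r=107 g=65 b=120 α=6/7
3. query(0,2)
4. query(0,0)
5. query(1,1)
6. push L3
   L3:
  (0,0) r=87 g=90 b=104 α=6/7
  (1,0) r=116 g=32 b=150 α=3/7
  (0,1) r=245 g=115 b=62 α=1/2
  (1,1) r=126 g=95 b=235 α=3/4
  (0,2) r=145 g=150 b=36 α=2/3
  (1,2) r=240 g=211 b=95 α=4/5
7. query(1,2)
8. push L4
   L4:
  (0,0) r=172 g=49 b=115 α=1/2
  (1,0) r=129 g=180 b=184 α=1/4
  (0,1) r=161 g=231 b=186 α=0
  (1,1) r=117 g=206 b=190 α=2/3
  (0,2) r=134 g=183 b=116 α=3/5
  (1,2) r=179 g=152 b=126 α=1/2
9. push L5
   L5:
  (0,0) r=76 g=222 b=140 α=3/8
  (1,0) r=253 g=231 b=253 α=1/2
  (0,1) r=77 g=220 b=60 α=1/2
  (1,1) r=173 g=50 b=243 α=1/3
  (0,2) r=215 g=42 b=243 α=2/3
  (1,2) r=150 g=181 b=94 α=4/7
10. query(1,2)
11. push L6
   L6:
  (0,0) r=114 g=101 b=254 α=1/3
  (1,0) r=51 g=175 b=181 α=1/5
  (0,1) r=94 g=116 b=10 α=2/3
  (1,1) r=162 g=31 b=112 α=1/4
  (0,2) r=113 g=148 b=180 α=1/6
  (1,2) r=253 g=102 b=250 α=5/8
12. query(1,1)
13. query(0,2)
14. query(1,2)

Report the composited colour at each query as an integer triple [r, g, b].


query (0,2) [L1,L2] — begin 0,0,0
L1 α=1/2: [131/2, 53/2, 3]
L2 α=3/8: [2101/16, 1771/16, 183/2]
= [131, 111, 92]

(0,0) stack=L1,L2; from [0,0,0]:
L1 α=1: [8, 101, 227]
L2 α=1/2: [89/2, 135, 349/2]
= [44, 135, 174]

at x=1,y=1 over L1,L2:
after L1 α=1/2: [78, 8, 111]
after L2 α=1/7: [655/7, 146/7, 844/7]
rounded: [94, 21, 121]

(1,2) stack=L1,L2,L3; from [0,0,0]:
L1 α=1/3: [65/3, 4, 238/3]
L2 α=6/7: [1991/21, 394/7, 2398/21]
L3 α=4/5: [22151/105, 6302/35, 10378/105]
= [211, 180, 99]

at x=1,y=2 over L1,L2,L3,L4,L5:
after L1 α=1/3: [65/3, 4, 238/3]
after L2 α=6/7: [1991/21, 394/7, 2398/21]
after L3 α=4/5: [22151/105, 6302/35, 10378/105]
after L4 α=1/2: [20473/105, 5811/35, 11804/105]
after L5 α=4/7: [41473/245, 42773/245, 24964/245]
→ [169, 175, 102]

(1,1) stack=L1,L2,L3,L4,L5,L6; from [0,0,0]:
after L1 α=1/2: [78, 8, 111]
after L2 α=1/7: [655/7, 146/7, 844/7]
after L3 α=3/4: [3301/28, 2141/28, 5779/28]
after L4 α=2/3: [9853/84, 4559/28, 5473/28]
after L5 α=1/3: [17119/126, 1753/14, 8875/42]
after L6 α=1/4: [23923/168, 5693/56, 10443/56]
= [142, 102, 186]

at x=0,y=2 over L1,L2,L3,L4,L5,L6:
+L1 (α=1/2) → [131/2, 53/2, 3]
+L2 (α=3/8) → [2101/16, 1771/16, 183/2]
+L3 (α=2/3) → [2247/16, 6571/48, 109/2]
+L4 (α=3/5) → [5463/40, 19747/120, 457/5]
+L5 (α=2/3) → [22663/120, 29827/360, 2887/15]
+L6 (α=1/6) → [25375/144, 40483/432, 3427/18]
→ [176, 94, 190]

at x=1,y=2 over L1,L2,L3,L4,L5,L6:
L1 α=1/3: [65/3, 4, 238/3]
L2 α=6/7: [1991/21, 394/7, 2398/21]
L3 α=4/5: [22151/105, 6302/35, 10378/105]
L4 α=1/2: [20473/105, 5811/35, 11804/105]
L5 α=4/7: [41473/245, 42773/245, 24964/245]
L6 α=5/8: [54293/245, 253269/1960, 190571/980]
= [222, 129, 194]


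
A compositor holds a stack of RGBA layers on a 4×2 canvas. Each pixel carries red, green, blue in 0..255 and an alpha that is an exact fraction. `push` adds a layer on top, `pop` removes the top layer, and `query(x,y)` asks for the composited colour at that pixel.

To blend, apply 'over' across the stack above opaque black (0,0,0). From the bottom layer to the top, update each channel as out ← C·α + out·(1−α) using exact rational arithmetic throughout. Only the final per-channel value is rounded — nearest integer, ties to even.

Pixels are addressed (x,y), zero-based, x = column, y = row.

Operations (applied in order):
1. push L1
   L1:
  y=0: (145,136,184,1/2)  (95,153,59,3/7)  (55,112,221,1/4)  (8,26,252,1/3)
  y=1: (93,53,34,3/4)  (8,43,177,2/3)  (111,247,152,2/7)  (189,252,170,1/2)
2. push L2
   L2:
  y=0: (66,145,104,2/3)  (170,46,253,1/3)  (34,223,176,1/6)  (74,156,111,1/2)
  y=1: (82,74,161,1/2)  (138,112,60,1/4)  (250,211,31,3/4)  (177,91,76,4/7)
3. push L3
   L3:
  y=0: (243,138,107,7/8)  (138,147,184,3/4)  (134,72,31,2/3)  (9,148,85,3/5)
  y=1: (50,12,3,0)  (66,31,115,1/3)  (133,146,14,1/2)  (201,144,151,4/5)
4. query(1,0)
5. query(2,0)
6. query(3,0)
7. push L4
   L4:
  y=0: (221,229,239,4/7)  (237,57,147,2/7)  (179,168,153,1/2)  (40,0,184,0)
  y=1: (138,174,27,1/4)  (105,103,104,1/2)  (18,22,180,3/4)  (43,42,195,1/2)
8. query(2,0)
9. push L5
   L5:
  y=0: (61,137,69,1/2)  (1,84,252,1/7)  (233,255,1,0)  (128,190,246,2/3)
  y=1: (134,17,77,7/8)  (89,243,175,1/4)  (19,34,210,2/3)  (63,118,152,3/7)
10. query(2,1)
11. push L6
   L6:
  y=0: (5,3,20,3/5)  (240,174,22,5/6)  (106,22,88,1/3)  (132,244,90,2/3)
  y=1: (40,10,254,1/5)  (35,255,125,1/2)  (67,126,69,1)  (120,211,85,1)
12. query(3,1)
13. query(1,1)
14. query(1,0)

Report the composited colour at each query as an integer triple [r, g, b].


query (1,0) [L1,L2,L3] — begin 0,0,0
L1 α=3/7: [285/7, 459/7, 177/7]
L2 α=1/3: [1760/21, 1240/21, 2125/21]
L3 α=3/4: [5227/42, 10501/84, 13717/84]
rounded: [124, 125, 163]

(2,0) stack=L1,L2,L3; from [0,0,0]:
+L1 (α=1/4) → [55/4, 28, 221/4]
+L2 (α=1/6) → [137/8, 121/2, 603/8]
+L3 (α=2/3) → [2281/24, 409/6, 1099/24]
= [95, 68, 46]

(3,0) stack=L1,L2,L3; from [0,0,0]:
+L1 (α=1/3) → [8/3, 26/3, 84]
+L2 (α=1/2) → [115/3, 247/3, 195/2]
+L3 (α=3/5) → [311/15, 1826/15, 90]
rounded: [21, 122, 90]

at x=2,y=0 over L1,L2,L3,L4:
after L1 α=1/4: [55/4, 28, 221/4]
after L2 α=1/6: [137/8, 121/2, 603/8]
after L3 α=2/3: [2281/24, 409/6, 1099/24]
after L4 α=1/2: [6577/48, 1417/12, 4771/48]
→ [137, 118, 99]

query (2,1) [L1,L2,L3,L4,L5] — begin 0,0,0
L1 α=2/7: [222/7, 494/7, 304/7]
L2 α=3/4: [1368/7, 4925/28, 955/28]
L3 α=1/2: [2299/14, 9013/56, 1347/56]
L4 α=3/4: [3055/56, 12709/224, 31587/224]
L5 α=2/3: [5183/168, 27941/672, 41889/224]
rounded: [31, 42, 187]

query (3,1) [L1,L2,L3,L4,L5,L6] — begin 0,0,0
after L1 α=1/2: [189/2, 126, 85]
after L2 α=4/7: [1983/14, 106, 559/7]
after L3 α=4/5: [13239/70, 682/5, 4787/35]
after L4 α=1/2: [16249/140, 446/5, 5806/35]
after L5 α=3/7: [22864/245, 3554/35, 39184/245]
after L6 α=1: [120, 211, 85]
rounded: [120, 211, 85]

query (1,1) [L1,L2,L3,L4,L5,L6] — begin 0,0,0
after L1 α=2/3: [16/3, 86/3, 118]
after L2 α=1/4: [77/2, 99/2, 207/2]
after L3 α=1/3: [143/3, 130/3, 322/3]
after L4 α=1/2: [229/3, 439/6, 317/3]
after L5 α=1/4: [159/2, 925/8, 123]
after L6 α=1/2: [229/4, 2965/16, 124]
→ [57, 185, 124]

(1,0) stack=L1,L2,L3,L4,L5,L6; from [0,0,0]:
L1 α=3/7: [285/7, 459/7, 177/7]
L2 α=1/3: [1760/21, 1240/21, 2125/21]
L3 α=3/4: [5227/42, 10501/84, 13717/84]
L4 α=2/7: [46043/294, 62081/588, 93281/588]
L5 α=1/7: [46092/343, 70313/686, 117977/686]
L6 α=5/6: [76282/343, 667133/4116, 64479/1372]
rounded: [222, 162, 47]


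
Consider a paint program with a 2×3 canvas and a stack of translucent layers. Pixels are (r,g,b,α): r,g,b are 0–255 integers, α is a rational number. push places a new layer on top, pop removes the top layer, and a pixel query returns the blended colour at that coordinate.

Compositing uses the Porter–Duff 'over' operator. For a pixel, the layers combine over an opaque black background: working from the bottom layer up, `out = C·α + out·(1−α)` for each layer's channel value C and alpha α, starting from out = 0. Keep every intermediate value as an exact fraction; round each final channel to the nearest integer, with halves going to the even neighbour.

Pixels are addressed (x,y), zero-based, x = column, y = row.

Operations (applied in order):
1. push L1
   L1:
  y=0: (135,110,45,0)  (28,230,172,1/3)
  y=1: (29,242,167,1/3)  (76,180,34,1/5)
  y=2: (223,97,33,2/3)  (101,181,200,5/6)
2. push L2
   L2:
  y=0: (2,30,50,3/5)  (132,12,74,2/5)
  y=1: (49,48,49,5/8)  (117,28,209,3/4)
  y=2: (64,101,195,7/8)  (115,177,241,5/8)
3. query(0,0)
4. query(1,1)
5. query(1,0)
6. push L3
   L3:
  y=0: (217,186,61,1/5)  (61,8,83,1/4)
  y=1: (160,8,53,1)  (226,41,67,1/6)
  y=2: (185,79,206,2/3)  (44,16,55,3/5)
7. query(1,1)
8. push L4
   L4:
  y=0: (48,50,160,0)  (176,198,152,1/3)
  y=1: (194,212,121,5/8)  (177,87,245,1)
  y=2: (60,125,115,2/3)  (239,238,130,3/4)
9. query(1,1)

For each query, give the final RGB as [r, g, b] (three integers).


at x=0,y=0 over L1,L2:
after L1 α=0: [0, 0, 0]
after L2 α=3/5: [6/5, 18, 30]
rounded: [1, 18, 30]

(1,1) stack=L1,L2; from [0,0,0]:
L1 α=1/5: [76/5, 36, 34/5]
L2 α=3/4: [1831/20, 30, 3169/20]
= [92, 30, 158]

at x=1,y=0 over L1,L2:
+L1 (α=1/3) → [28/3, 230/3, 172/3]
+L2 (α=2/5) → [292/5, 254/5, 64]
→ [58, 51, 64]

query (1,1) [L1,L2,L3] — begin 0,0,0
L1 α=1/5: [76/5, 36, 34/5]
L2 α=3/4: [1831/20, 30, 3169/20]
L3 α=1/6: [2735/24, 191/6, 3437/24]
= [114, 32, 143]

(1,1) stack=L1,L2,L3,L4; from [0,0,0]:
after L1 α=1/5: [76/5, 36, 34/5]
after L2 α=3/4: [1831/20, 30, 3169/20]
after L3 α=1/6: [2735/24, 191/6, 3437/24]
after L4 α=1: [177, 87, 245]
rounded: [177, 87, 245]


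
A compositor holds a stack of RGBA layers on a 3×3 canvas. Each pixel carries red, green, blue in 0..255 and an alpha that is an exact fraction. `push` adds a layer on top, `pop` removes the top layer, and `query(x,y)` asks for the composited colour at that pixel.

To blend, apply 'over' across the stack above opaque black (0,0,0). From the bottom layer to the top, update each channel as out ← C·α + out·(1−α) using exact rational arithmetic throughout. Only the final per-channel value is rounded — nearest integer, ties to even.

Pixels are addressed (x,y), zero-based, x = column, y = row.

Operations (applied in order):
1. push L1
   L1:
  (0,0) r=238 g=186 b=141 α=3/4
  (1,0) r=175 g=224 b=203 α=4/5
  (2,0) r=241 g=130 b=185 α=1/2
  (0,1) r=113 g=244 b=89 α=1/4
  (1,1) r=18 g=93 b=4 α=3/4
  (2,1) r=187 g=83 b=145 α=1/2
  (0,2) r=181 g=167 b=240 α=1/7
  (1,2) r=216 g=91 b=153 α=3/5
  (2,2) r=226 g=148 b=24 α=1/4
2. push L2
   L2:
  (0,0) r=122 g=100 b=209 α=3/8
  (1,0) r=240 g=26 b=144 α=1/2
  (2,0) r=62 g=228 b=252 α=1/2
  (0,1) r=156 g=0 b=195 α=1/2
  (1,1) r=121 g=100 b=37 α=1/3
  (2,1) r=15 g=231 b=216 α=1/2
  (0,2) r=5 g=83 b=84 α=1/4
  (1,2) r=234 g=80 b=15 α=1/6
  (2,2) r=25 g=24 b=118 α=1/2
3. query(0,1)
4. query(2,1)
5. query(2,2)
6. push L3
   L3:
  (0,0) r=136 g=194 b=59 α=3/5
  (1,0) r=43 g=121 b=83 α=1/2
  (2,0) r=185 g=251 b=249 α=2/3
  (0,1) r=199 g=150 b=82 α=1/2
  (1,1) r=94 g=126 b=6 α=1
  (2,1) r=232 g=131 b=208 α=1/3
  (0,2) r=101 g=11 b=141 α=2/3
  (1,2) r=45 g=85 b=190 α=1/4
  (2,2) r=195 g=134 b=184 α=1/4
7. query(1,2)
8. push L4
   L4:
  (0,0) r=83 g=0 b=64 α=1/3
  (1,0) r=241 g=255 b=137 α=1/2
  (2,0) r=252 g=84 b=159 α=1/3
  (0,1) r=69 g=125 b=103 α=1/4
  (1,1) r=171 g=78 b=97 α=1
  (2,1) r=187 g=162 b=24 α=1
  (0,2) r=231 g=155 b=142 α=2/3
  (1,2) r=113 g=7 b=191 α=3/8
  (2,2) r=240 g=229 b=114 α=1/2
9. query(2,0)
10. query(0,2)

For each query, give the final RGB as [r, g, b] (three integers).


at x=0,y=1 over L1,L2:
+L1 (α=1/4) → [113/4, 61, 89/4]
+L2 (α=1/2) → [737/8, 61/2, 869/8]
→ [92, 30, 109]

at x=2,y=1 over L1,L2:
L1 α=1/2: [187/2, 83/2, 145/2]
L2 α=1/2: [217/4, 545/4, 577/4]
→ [54, 136, 144]

query (2,2) [L1,L2] — begin 0,0,0
after L1 α=1/4: [113/2, 37, 6]
after L2 α=1/2: [163/4, 61/2, 62]
= [41, 30, 62]

at x=1,y=2 over L1,L2,L3:
L1 α=3/5: [648/5, 273/5, 459/5]
L2 α=1/6: [147, 353/6, 79]
L3 α=1/4: [243/2, 523/8, 427/4]
= [122, 65, 107]

query (2,0) [L1,L2,L3,L4] — begin 0,0,0
+L1 (α=1/2) → [241/2, 65, 185/2]
+L2 (α=1/2) → [365/4, 293/2, 689/4]
+L3 (α=2/3) → [615/4, 1297/6, 2681/12]
+L4 (α=1/3) → [373/2, 1549/9, 3635/18]
rounded: [186, 172, 202]

(0,2) stack=L1,L2,L3,L4; from [0,0,0]:
+L1 (α=1/7) → [181/7, 167/7, 240/7]
+L2 (α=1/4) → [289/14, 541/14, 327/7]
+L3 (α=2/3) → [1039/14, 283/14, 767/7]
+L4 (α=2/3) → [7507/42, 1541/14, 2755/21]
→ [179, 110, 131]


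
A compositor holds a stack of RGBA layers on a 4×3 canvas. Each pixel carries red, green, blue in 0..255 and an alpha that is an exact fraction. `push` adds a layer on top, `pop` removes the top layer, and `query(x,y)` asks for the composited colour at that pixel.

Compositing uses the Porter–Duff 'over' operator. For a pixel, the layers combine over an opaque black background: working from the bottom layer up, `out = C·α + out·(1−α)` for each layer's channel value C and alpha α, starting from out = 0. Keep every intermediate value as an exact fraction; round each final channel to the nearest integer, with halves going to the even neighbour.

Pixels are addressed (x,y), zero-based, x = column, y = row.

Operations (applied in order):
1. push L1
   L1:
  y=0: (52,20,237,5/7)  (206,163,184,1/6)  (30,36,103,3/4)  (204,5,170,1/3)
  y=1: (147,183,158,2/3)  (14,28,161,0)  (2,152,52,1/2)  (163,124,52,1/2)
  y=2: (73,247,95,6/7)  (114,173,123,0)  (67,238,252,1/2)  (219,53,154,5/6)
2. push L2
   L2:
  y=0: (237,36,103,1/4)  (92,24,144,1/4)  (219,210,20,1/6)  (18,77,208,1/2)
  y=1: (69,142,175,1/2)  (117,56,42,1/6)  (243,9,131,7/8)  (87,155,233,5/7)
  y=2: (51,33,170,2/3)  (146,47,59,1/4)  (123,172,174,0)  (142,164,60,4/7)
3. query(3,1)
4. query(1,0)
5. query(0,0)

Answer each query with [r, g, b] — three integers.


query (3,1) [L1,L2] — begin 0,0,0
+L1 (α=1/2) → [163/2, 62, 26]
+L2 (α=5/7) → [598/7, 899/7, 1217/7]
→ [85, 128, 174]

(1,0) stack=L1,L2; from [0,0,0]:
L1 α=1/6: [103/3, 163/6, 92/3]
L2 α=1/4: [195/4, 211/8, 59]
→ [49, 26, 59]

query (0,0) [L1,L2] — begin 0,0,0
after L1 α=5/7: [260/7, 100/7, 1185/7]
after L2 α=1/4: [2439/28, 138/7, 1069/7]
→ [87, 20, 153]


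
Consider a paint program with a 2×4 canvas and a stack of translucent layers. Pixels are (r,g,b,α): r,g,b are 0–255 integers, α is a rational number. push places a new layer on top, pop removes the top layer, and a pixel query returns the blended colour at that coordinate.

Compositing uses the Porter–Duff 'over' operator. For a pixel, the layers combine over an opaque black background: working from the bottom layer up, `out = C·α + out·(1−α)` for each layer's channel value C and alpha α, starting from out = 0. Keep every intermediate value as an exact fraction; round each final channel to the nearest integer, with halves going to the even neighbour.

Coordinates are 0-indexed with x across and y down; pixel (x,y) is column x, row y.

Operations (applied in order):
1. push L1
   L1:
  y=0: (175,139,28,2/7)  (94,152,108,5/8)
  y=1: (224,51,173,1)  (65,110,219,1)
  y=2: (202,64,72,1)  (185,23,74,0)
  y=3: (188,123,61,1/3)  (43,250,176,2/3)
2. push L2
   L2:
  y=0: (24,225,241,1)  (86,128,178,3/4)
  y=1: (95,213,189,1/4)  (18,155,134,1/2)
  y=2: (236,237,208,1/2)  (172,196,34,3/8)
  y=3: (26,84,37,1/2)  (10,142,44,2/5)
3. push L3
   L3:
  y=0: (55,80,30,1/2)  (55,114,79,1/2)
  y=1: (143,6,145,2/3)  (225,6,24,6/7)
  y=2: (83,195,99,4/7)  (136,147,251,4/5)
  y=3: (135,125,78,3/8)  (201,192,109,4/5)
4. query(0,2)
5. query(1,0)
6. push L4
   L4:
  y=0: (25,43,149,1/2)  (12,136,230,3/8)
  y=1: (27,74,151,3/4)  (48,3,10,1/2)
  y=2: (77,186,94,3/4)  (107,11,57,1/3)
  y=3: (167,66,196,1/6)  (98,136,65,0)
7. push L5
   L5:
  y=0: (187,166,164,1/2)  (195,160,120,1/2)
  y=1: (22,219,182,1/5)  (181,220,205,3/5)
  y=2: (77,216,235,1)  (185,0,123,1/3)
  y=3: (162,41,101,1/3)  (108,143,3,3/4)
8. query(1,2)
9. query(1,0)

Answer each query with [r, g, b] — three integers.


at x=0,y=2 over L1,L2,L3:
+L1 (α=1) → [202, 64, 72]
+L2 (α=1/2) → [219, 301/2, 140]
+L3 (α=4/7) → [989/7, 2463/14, 816/7]
= [141, 176, 117]

query (1,0) [L1,L2,L3] — begin 0,0,0
after L1 α=5/8: [235/4, 95, 135/2]
after L2 α=3/4: [1267/16, 479/4, 1203/8]
after L3 α=1/2: [2147/32, 935/8, 1835/16]
rounded: [67, 117, 115]

at x=1,y=2 over L1,L2,L3,L4,L5:
L1 α=0: [0, 0, 0]
L2 α=3/8: [129/2, 147/2, 51/4]
L3 α=4/5: [1217/10, 1323/10, 4067/20]
L4 α=1/3: [584/5, 1378/15, 4637/30]
L5 α=1/3: [2093/15, 2756/45, 6482/45]
rounded: [140, 61, 144]

query (1,0) [L1,L2,L3,L4,L5] — begin 0,0,0
after L1 α=5/8: [235/4, 95, 135/2]
after L2 α=3/4: [1267/16, 479/4, 1203/8]
after L3 α=1/2: [2147/32, 935/8, 1835/16]
after L4 α=3/8: [11887/256, 7939/64, 20215/128]
after L5 α=1/2: [61807/512, 18179/128, 35575/256]
= [121, 142, 139]


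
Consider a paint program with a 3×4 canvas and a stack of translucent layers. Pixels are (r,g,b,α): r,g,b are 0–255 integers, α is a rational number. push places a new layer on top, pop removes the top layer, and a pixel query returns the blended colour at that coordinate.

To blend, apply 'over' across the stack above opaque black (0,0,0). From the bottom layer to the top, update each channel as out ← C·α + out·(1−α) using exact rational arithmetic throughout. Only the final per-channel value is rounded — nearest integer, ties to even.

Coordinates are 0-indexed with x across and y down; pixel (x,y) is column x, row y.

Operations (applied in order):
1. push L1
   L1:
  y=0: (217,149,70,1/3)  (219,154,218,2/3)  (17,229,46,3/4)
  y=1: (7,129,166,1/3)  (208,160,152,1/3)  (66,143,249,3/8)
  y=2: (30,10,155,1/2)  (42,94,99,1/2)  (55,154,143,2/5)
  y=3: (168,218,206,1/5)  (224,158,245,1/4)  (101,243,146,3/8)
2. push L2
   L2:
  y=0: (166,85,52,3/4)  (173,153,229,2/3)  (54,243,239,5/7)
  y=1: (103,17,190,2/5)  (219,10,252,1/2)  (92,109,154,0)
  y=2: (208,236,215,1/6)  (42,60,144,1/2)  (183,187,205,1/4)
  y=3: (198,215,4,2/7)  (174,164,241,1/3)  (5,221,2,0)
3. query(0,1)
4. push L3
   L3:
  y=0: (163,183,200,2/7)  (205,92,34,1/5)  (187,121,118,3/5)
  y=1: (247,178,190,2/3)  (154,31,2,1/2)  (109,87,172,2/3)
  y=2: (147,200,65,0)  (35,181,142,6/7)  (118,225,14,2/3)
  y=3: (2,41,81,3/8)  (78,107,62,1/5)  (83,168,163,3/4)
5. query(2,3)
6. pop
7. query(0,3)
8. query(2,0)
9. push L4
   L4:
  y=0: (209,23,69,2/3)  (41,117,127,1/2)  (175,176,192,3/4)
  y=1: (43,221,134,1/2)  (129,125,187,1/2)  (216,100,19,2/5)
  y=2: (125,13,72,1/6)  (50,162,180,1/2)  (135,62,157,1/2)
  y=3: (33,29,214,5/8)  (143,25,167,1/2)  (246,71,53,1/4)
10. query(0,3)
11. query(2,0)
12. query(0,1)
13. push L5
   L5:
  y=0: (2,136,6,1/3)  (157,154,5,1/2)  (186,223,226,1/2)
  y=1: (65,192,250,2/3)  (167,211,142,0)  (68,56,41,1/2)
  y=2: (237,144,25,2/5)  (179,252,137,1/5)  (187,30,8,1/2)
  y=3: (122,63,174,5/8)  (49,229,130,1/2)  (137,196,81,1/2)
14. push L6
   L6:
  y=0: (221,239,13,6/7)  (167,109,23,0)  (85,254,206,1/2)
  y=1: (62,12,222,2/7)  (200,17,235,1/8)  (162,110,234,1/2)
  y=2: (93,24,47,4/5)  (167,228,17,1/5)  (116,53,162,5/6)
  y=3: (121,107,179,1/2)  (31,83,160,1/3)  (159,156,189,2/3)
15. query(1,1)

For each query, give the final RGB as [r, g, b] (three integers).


at x=0,y=1 over L1,L2:
after L1 α=1/3: [7/3, 43, 166/3]
after L2 α=2/5: [213/5, 163/5, 546/5]
rounded: [43, 33, 109]

(2,3) stack=L1,L2,L3; from [0,0,0]:
L1 α=3/8: [303/8, 729/8, 219/4]
L2 α=0: [303/8, 729/8, 219/4]
L3 α=3/4: [2295/32, 4761/32, 2175/16]
= [72, 149, 136]

(0,3) stack=L1,L2; from [0,0,0]:
L1 α=1/5: [168/5, 218/5, 206/5]
L2 α=2/7: [564/7, 648/7, 214/7]
→ [81, 93, 31]

(2,0) stack=L1,L2; from [0,0,0]:
L1 α=3/4: [51/4, 687/4, 69/2]
L2 α=5/7: [591/14, 3117/14, 1264/7]
= [42, 223, 181]

(0,3) stack=L1,L2,L4; from [0,0,0]:
L1 α=1/5: [168/5, 218/5, 206/5]
L2 α=2/7: [564/7, 648/7, 214/7]
L4 α=5/8: [2847/56, 2959/56, 2033/14]
→ [51, 53, 145]

at x=2,y=0 over L1,L2,L4:
L1 α=3/4: [51/4, 687/4, 69/2]
L2 α=5/7: [591/14, 3117/14, 1264/7]
L4 α=3/4: [7941/56, 10509/56, 1324/7]
rounded: [142, 188, 189]

query (0,1) [L1,L2,L4] — begin 0,0,0
+L1 (α=1/3) → [7/3, 43, 166/3]
+L2 (α=2/5) → [213/5, 163/5, 546/5]
+L4 (α=1/2) → [214/5, 634/5, 608/5]
rounded: [43, 127, 122]

query (1,1) [L1,L2,L4,L5,L6] — begin 0,0,0
+L1 (α=1/3) → [208/3, 160/3, 152/3]
+L2 (α=1/2) → [865/6, 95/3, 454/3]
+L4 (α=1/2) → [1639/12, 235/3, 1015/6]
+L5 (α=0) → [1639/12, 235/3, 1015/6]
+L6 (α=1/8) → [13873/96, 212/3, 8515/48]
rounded: [145, 71, 177]


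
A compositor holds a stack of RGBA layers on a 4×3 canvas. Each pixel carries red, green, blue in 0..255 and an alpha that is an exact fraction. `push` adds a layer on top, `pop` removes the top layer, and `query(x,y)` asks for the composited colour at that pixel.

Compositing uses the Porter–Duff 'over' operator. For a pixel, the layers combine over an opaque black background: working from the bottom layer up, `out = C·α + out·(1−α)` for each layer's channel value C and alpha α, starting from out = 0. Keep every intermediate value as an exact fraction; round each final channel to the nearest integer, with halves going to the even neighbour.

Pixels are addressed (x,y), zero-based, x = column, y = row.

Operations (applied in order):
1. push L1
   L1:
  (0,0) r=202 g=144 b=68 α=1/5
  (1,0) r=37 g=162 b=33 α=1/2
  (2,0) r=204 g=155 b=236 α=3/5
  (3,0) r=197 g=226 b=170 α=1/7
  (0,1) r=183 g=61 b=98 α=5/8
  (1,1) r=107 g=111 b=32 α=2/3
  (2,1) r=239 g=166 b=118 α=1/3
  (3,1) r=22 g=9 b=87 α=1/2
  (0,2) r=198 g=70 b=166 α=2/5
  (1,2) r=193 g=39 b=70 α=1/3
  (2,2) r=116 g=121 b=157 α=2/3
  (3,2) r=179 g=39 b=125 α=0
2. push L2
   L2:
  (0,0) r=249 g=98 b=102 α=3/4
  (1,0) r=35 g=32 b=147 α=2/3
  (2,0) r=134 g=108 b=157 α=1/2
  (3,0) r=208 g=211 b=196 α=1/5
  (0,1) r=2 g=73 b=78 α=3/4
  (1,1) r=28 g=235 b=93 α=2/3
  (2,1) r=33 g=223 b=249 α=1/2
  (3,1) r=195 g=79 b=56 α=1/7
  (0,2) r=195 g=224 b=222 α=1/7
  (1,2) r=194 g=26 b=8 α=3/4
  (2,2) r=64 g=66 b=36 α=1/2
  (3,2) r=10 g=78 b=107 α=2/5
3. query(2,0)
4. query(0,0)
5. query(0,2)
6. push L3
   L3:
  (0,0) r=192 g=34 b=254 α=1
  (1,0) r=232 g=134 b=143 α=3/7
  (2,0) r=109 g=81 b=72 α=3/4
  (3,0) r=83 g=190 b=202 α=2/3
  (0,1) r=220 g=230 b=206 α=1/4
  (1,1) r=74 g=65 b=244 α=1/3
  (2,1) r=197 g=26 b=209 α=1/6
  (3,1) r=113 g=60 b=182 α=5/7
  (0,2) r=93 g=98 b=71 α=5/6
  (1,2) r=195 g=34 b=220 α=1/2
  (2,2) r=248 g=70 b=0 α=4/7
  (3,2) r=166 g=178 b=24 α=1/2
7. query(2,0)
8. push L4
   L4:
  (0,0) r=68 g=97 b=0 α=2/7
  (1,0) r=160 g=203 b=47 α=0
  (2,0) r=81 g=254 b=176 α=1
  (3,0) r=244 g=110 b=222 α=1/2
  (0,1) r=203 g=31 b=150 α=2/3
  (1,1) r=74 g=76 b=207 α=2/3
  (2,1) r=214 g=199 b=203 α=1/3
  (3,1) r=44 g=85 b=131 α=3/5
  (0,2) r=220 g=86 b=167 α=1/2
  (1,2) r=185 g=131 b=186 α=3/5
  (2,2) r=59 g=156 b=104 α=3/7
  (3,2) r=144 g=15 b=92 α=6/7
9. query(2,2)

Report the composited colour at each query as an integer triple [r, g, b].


at x=2,y=0 over L1,L2:
L1 α=3/5: [612/5, 93, 708/5]
L2 α=1/2: [641/5, 201/2, 1493/10]
rounded: [128, 100, 149]

query (0,0) [L1,L2] — begin 0,0,0
L1 α=1/5: [202/5, 144/5, 68/5]
L2 α=3/4: [3937/20, 807/10, 799/10]
= [197, 81, 80]

(0,2) stack=L1,L2; from [0,0,0]:
after L1 α=2/5: [396/5, 28, 332/5]
after L2 α=1/7: [3351/35, 56, 3102/35]
rounded: [96, 56, 89]

query (2,0) [L1,L2,L3] — begin 0,0,0
after L1 α=3/5: [612/5, 93, 708/5]
after L2 α=1/2: [641/5, 201/2, 1493/10]
after L3 α=3/4: [569/5, 687/8, 3653/40]
= [114, 86, 91]

query (2,2) [L1,L2,L3,L4] — begin 0,0,0
+L1 (α=2/3) → [232/3, 242/3, 314/3]
+L2 (α=1/2) → [212/3, 220/3, 211/3]
+L3 (α=4/7) → [172, 500/7, 211/7]
+L4 (α=3/7) → [865/7, 5276/49, 3028/49]
= [124, 108, 62]
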